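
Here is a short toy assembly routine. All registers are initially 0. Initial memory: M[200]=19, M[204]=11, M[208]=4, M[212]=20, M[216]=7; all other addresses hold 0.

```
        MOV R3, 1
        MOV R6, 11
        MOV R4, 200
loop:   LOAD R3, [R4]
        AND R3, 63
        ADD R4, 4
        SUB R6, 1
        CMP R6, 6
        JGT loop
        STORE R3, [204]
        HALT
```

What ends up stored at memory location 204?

7

MOV R3, 1 → R3=1
MOV R6, 11 → R6=11
MOV R4, 200 → R4=200
LOAD R3, [R4] → R3=M[200]=19
AND R3, 63 → R3=19&63=19
ADD R4, 4 → R4=200+4=204
SUB R6, 1 → R6=11-1=10
CMP R6, 6  (cmp 10,6)
JGT loop: taken
LOAD R3, [R4] → R3=M[204]=11
AND R3, 63 → R3=11&63=11
ADD R4, 4 → R4=204+4=208
SUB R6, 1 → R6=10-1=9
CMP R6, 6  (cmp 9,6)
JGT loop: taken
LOAD R3, [R4] → R3=M[208]=4
AND R3, 63 → R3=4&63=4
ADD R4, 4 → R4=208+4=212
SUB R6, 1 → R6=9-1=8
CMP R6, 6  (cmp 8,6)
JGT loop: taken
LOAD R3, [R4] → R3=M[212]=20
AND R3, 63 → R3=20&63=20
ADD R4, 4 → R4=212+4=216
SUB R6, 1 → R6=8-1=7
CMP R6, 6  (cmp 7,6)
JGT loop: taken
LOAD R3, [R4] → R3=M[216]=7
AND R3, 63 → R3=7&63=7
ADD R4, 4 → R4=216+4=220
SUB R6, 1 → R6=7-1=6
CMP R6, 6  (cmp 6,6)
JGT loop: not taken
STORE R3, [204] → M[204]=7
halt.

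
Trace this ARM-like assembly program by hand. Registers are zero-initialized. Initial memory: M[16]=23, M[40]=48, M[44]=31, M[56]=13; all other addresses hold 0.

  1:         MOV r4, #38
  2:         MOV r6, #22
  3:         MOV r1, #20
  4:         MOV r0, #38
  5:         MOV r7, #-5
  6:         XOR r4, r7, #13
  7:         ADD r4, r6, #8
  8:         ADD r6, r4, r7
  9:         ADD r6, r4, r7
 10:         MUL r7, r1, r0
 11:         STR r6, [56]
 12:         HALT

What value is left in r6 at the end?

25

after MOV r4, #38: r4=38
after MOV r6, #22: r6=22
after MOV r1, #20: r1=20
after MOV r0, #38: r0=38
after MOV r7, #-5: r7=-5
after XOR r4, r7, #13: r4=(-5)^13=-10
after ADD r4, r6, #8: r4=22+8=30
after ADD r6, r4, r7: r6=30+(-5)=25
after ADD r6, r4, r7: r6=30+(-5)=25
after MUL r7, r1, r0: r7=20*38=760
STR r6, [56] → M[56]=25
halt.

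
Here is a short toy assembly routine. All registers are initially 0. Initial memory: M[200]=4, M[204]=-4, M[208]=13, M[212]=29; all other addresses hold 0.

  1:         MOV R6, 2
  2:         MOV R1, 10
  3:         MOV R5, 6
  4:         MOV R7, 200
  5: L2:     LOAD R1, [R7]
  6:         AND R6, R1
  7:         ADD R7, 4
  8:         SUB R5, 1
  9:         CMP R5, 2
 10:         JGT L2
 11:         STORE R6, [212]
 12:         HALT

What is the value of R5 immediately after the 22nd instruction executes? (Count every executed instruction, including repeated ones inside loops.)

3

after MOV R6, 2: R6=2
after MOV R1, 10: R1=10
after MOV R5, 6: R5=6
after MOV R7, 200: R7=200
after LOAD R1, [R7]: R1=M[200]=4
after AND R6, R1: R6=2&4=0
after ADD R7, 4: R7=200+4=204
after SUB R5, 1: R5=6-1=5
CMP R5, 2  (cmp 5,2)
JGT L2: taken
after LOAD R1, [R7]: R1=M[204]=-4
after AND R6, R1: R6=0&(-4)=0
after ADD R7, 4: R7=204+4=208
after SUB R5, 1: R5=5-1=4
CMP R5, 2  (cmp 4,2)
JGT L2: taken
after LOAD R1, [R7]: R1=M[208]=13
after AND R6, R1: R6=0&13=0
after ADD R7, 4: R7=208+4=212
after SUB R5, 1: R5=4-1=3
CMP R5, 2  (cmp 3,2)
JGT L2: taken
After step 22: R5 = 3.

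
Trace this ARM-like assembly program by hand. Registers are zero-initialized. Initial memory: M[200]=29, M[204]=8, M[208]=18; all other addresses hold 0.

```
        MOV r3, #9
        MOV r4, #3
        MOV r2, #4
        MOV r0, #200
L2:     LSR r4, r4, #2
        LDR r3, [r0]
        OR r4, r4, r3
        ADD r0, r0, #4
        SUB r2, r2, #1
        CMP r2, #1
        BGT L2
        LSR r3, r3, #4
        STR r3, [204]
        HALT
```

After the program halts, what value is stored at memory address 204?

after MOV r3, #9: r3=9
after MOV r4, #3: r4=3
after MOV r2, #4: r2=4
after MOV r0, #200: r0=200
after LSR r4, r4, #2: r4=3>>2=0
after LDR r3, [r0]: r3=M[200]=29
after OR r4, r4, r3: r4=0|29=29
after ADD r0, r0, #4: r0=200+4=204
after SUB r2, r2, #1: r2=4-1=3
CMP r2, #1  (cmp 3,1)
BGT L2: taken
after LSR r4, r4, #2: r4=29>>2=7
after LDR r3, [r0]: r3=M[204]=8
after OR r4, r4, r3: r4=7|8=15
after ADD r0, r0, #4: r0=204+4=208
after SUB r2, r2, #1: r2=3-1=2
CMP r2, #1  (cmp 2,1)
BGT L2: taken
after LSR r4, r4, #2: r4=15>>2=3
after LDR r3, [r0]: r3=M[208]=18
after OR r4, r4, r3: r4=3|18=19
after ADD r0, r0, #4: r0=208+4=212
after SUB r2, r2, #1: r2=2-1=1
CMP r2, #1  (cmp 1,1)
BGT L2: not taken
after LSR r3, r3, #4: r3=18>>4=1
STR r3, [204] → M[204]=1
halt.

1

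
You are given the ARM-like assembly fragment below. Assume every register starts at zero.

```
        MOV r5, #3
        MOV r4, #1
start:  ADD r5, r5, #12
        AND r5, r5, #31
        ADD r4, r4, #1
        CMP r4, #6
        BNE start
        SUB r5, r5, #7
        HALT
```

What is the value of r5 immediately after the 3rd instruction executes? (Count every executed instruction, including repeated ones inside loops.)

MOV r5, #3 → r5=3
MOV r4, #1 → r4=1
ADD r5, r5, #12 → r5=3+12=15
After step 3: r5 = 15.

15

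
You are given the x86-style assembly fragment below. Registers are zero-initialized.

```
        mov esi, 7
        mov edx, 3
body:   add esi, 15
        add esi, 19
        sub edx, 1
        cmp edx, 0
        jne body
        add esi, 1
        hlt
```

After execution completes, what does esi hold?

110

mov esi, 7 → esi=7
mov edx, 3 → edx=3
add esi, 15 → esi=7+15=22
add esi, 19 → esi=22+19=41
sub edx, 1 → edx=3-1=2
cmp edx, 0  (cmp 2,0)
jne body: taken
add esi, 15 → esi=41+15=56
add esi, 19 → esi=56+19=75
sub edx, 1 → edx=2-1=1
cmp edx, 0  (cmp 1,0)
jne body: taken
add esi, 15 → esi=75+15=90
add esi, 19 → esi=90+19=109
sub edx, 1 → edx=1-1=0
cmp edx, 0  (cmp 0,0)
jne body: not taken
add esi, 1 → esi=109+1=110
halt.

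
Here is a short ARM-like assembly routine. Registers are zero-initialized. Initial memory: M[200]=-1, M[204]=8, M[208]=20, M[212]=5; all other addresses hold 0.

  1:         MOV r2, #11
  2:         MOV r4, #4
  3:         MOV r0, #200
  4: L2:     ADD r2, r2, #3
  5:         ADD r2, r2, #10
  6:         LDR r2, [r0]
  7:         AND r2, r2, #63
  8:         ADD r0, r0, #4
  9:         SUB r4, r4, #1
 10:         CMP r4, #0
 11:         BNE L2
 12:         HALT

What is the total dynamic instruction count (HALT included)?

36

r2=11
r4=4
r0=200
r2=11+3=14
r2=14+10=24
r2=M[200]=-1
r2=(-1)&63=63
r0=200+4=204
r4=4-1=3
CMP r4, #0  (cmp 3,0)
BNE L2: taken
r2=63+3=66
r2=66+10=76
r2=M[204]=8
r2=8&63=8
r0=204+4=208
r4=3-1=2
CMP r4, #0  (cmp 2,0)
BNE L2: taken
r2=8+3=11
r2=11+10=21
r2=M[208]=20
r2=20&63=20
r0=208+4=212
r4=2-1=1
CMP r4, #0  (cmp 1,0)
BNE L2: taken
r2=20+3=23
r2=23+10=33
r2=M[212]=5
r2=5&63=5
r0=212+4=216
r4=1-1=0
CMP r4, #0  (cmp 0,0)
BNE L2: not taken
halt.
Total executed instructions: 36.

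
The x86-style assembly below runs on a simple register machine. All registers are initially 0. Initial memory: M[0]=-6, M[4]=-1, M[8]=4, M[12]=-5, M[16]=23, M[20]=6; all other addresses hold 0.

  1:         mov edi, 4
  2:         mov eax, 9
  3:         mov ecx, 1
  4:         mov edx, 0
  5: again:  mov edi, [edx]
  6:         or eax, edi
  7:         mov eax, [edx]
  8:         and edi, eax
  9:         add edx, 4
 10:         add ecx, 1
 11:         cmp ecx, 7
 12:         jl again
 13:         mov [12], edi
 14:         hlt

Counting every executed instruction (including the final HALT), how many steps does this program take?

mov edi, 4 → edi=4
mov eax, 9 → eax=9
mov ecx, 1 → ecx=1
mov edx, 0 → edx=0
mov edi, [edx] → edi=M[0]=-6
or eax, edi → eax=9|(-6)=-5
mov eax, [edx] → eax=M[0]=-6
and edi, eax → edi=(-6)&(-6)=-6
add edx, 4 → edx=0+4=4
add ecx, 1 → ecx=1+1=2
cmp ecx, 7  (cmp 2,7)
jl again: taken
mov edi, [edx] → edi=M[4]=-1
or eax, edi → eax=(-6)|(-1)=-1
mov eax, [edx] → eax=M[4]=-1
and edi, eax → edi=(-1)&(-1)=-1
add edx, 4 → edx=4+4=8
add ecx, 1 → ecx=2+1=3
cmp ecx, 7  (cmp 3,7)
jl again: taken
mov edi, [edx] → edi=M[8]=4
or eax, edi → eax=(-1)|4=-1
mov eax, [edx] → eax=M[8]=4
and edi, eax → edi=4&4=4
add edx, 4 → edx=8+4=12
add ecx, 1 → ecx=3+1=4
cmp ecx, 7  (cmp 4,7)
jl again: taken
mov edi, [edx] → edi=M[12]=-5
or eax, edi → eax=4|(-5)=-1
mov eax, [edx] → eax=M[12]=-5
and edi, eax → edi=(-5)&(-5)=-5
add edx, 4 → edx=12+4=16
add ecx, 1 → ecx=4+1=5
cmp ecx, 7  (cmp 5,7)
jl again: taken
mov edi, [edx] → edi=M[16]=23
or eax, edi → eax=(-5)|23=-1
mov eax, [edx] → eax=M[16]=23
and edi, eax → edi=23&23=23
add edx, 4 → edx=16+4=20
add ecx, 1 → ecx=5+1=6
cmp ecx, 7  (cmp 6,7)
jl again: taken
mov edi, [edx] → edi=M[20]=6
or eax, edi → eax=23|6=23
mov eax, [edx] → eax=M[20]=6
and edi, eax → edi=6&6=6
add edx, 4 → edx=20+4=24
add ecx, 1 → ecx=6+1=7
cmp ecx, 7  (cmp 7,7)
jl again: not taken
mov [12], edi → M[12]=6
halt.
Total executed instructions: 54.

54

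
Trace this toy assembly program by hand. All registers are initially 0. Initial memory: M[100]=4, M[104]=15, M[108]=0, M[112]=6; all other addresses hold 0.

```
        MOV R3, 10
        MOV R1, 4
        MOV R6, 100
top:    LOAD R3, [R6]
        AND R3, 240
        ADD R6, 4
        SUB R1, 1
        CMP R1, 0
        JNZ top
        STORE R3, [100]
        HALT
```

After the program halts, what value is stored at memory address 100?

R3=10
R1=4
R6=100
R3=M[100]=4
R3=4&240=0
R6=100+4=104
R1=4-1=3
CMP R1, 0  (cmp 3,0)
JNZ top: taken
R3=M[104]=15
R3=15&240=0
R6=104+4=108
R1=3-1=2
CMP R1, 0  (cmp 2,0)
JNZ top: taken
R3=M[108]=0
R3=0&240=0
R6=108+4=112
R1=2-1=1
CMP R1, 0  (cmp 1,0)
JNZ top: taken
R3=M[112]=6
R3=6&240=0
R6=112+4=116
R1=1-1=0
CMP R1, 0  (cmp 0,0)
JNZ top: not taken
STORE R3, [100] → M[100]=0
halt.

0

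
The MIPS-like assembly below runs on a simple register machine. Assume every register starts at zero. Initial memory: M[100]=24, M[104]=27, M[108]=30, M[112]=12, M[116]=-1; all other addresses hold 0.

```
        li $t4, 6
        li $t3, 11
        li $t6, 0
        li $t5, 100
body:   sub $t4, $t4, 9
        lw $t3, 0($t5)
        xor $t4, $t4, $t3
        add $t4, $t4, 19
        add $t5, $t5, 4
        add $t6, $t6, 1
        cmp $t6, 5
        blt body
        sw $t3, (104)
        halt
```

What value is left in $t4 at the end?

$t4=6
$t3=11
$t6=0
$t5=100
$t4=6-9=-3
$t3=M[100]=24
$t4=(-3)^24=-27
$t4=(-27)+19=-8
$t5=100+4=104
$t6=0+1=1
cmp $t6, 5  (cmp 1,5)
blt body: taken
$t4=(-8)-9=-17
$t3=M[104]=27
$t4=(-17)^27=-12
$t4=(-12)+19=7
$t5=104+4=108
$t6=1+1=2
cmp $t6, 5  (cmp 2,5)
blt body: taken
$t4=7-9=-2
$t3=M[108]=30
$t4=(-2)^30=-32
$t4=(-32)+19=-13
$t5=108+4=112
$t6=2+1=3
cmp $t6, 5  (cmp 3,5)
blt body: taken
$t4=(-13)-9=-22
$t3=M[112]=12
$t4=(-22)^12=-26
$t4=(-26)+19=-7
$t5=112+4=116
$t6=3+1=4
cmp $t6, 5  (cmp 4,5)
blt body: taken
$t4=(-7)-9=-16
$t3=M[116]=-1
$t4=(-16)^(-1)=15
$t4=15+19=34
$t5=116+4=120
$t6=4+1=5
cmp $t6, 5  (cmp 5,5)
blt body: not taken
sw $t3, (104) → M[104]=-1
halt.

34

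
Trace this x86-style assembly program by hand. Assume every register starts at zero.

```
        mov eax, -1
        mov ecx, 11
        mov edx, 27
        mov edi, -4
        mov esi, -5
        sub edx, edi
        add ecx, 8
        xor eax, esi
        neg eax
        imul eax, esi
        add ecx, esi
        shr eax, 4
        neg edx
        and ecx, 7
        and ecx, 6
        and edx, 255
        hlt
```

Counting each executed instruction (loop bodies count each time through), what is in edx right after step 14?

after mov eax, -1: eax=-1
after mov ecx, 11: ecx=11
after mov edx, 27: edx=27
after mov edi, -4: edi=-4
after mov esi, -5: esi=-5
after sub edx, edi: edx=27-(-4)=31
after add ecx, 8: ecx=11+8=19
after xor eax, esi: eax=(-1)^(-5)=4
after neg eax: eax=-(4)=-4
after imul eax, esi: eax=(-4)*(-5)=20
after add ecx, esi: ecx=19+(-5)=14
after shr eax, 4: eax=20>>4=1
after neg edx: edx=-(31)=-31
after and ecx, 7: ecx=14&7=6
After step 14: edx = -31.

-31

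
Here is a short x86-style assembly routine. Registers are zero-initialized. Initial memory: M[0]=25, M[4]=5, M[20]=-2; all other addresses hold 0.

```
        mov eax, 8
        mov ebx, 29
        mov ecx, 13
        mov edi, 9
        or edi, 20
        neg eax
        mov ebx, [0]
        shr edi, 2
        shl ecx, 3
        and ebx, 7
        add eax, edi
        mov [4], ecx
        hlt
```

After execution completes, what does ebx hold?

1

after mov eax, 8: eax=8
after mov ebx, 29: ebx=29
after mov ecx, 13: ecx=13
after mov edi, 9: edi=9
after or edi, 20: edi=9|20=29
after neg eax: eax=-(8)=-8
after mov ebx, [0]: ebx=M[0]=25
after shr edi, 2: edi=29>>2=7
after shl ecx, 3: ecx=13<<3=104
after and ebx, 7: ebx=25&7=1
after add eax, edi: eax=(-8)+7=-1
mov [4], ecx → M[4]=104
halt.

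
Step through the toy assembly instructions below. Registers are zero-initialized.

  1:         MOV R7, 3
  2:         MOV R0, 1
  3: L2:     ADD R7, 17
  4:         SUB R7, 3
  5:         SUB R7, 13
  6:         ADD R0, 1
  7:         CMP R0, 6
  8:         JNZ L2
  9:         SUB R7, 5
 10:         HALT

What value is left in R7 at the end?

3

R7=3
R0=1
R7=3+17=20
R7=20-3=17
R7=17-13=4
R0=1+1=2
CMP R0, 6  (cmp 2,6)
JNZ L2: taken
R7=4+17=21
R7=21-3=18
R7=18-13=5
R0=2+1=3
CMP R0, 6  (cmp 3,6)
JNZ L2: taken
R7=5+17=22
R7=22-3=19
R7=19-13=6
R0=3+1=4
CMP R0, 6  (cmp 4,6)
JNZ L2: taken
R7=6+17=23
R7=23-3=20
R7=20-13=7
R0=4+1=5
CMP R0, 6  (cmp 5,6)
JNZ L2: taken
R7=7+17=24
R7=24-3=21
R7=21-13=8
R0=5+1=6
CMP R0, 6  (cmp 6,6)
JNZ L2: not taken
R7=8-5=3
halt.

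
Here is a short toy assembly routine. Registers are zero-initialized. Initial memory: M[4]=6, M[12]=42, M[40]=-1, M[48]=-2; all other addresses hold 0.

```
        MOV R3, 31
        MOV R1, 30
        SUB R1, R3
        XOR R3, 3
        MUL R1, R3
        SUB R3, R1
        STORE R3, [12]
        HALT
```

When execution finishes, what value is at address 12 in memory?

56

R3=31
R1=30
R1=30-31=-1
R3=31^3=28
R1=(-1)*28=-28
R3=28-(-28)=56
STORE R3, [12] → M[12]=56
halt.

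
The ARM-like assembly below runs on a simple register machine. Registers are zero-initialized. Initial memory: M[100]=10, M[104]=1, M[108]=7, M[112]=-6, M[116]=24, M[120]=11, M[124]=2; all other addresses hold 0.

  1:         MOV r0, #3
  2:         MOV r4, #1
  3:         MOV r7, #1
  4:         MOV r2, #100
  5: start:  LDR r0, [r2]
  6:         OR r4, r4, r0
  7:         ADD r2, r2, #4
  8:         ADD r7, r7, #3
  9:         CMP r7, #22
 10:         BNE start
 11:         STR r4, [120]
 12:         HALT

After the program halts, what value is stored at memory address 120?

-1

after MOV r0, #3: r0=3
after MOV r4, #1: r4=1
after MOV r7, #1: r7=1
after MOV r2, #100: r2=100
after LDR r0, [r2]: r0=M[100]=10
after OR r4, r4, r0: r4=1|10=11
after ADD r2, r2, #4: r2=100+4=104
after ADD r7, r7, #3: r7=1+3=4
CMP r7, #22  (cmp 4,22)
BNE start: taken
after LDR r0, [r2]: r0=M[104]=1
after OR r4, r4, r0: r4=11|1=11
after ADD r2, r2, #4: r2=104+4=108
after ADD r7, r7, #3: r7=4+3=7
CMP r7, #22  (cmp 7,22)
BNE start: taken
after LDR r0, [r2]: r0=M[108]=7
after OR r4, r4, r0: r4=11|7=15
after ADD r2, r2, #4: r2=108+4=112
after ADD r7, r7, #3: r7=7+3=10
CMP r7, #22  (cmp 10,22)
BNE start: taken
after LDR r0, [r2]: r0=M[112]=-6
after OR r4, r4, r0: r4=15|(-6)=-1
after ADD r2, r2, #4: r2=112+4=116
after ADD r7, r7, #3: r7=10+3=13
CMP r7, #22  (cmp 13,22)
BNE start: taken
after LDR r0, [r2]: r0=M[116]=24
after OR r4, r4, r0: r4=(-1)|24=-1
after ADD r2, r2, #4: r2=116+4=120
after ADD r7, r7, #3: r7=13+3=16
CMP r7, #22  (cmp 16,22)
BNE start: taken
after LDR r0, [r2]: r0=M[120]=11
after OR r4, r4, r0: r4=(-1)|11=-1
after ADD r2, r2, #4: r2=120+4=124
after ADD r7, r7, #3: r7=16+3=19
CMP r7, #22  (cmp 19,22)
BNE start: taken
after LDR r0, [r2]: r0=M[124]=2
after OR r4, r4, r0: r4=(-1)|2=-1
after ADD r2, r2, #4: r2=124+4=128
after ADD r7, r7, #3: r7=19+3=22
CMP r7, #22  (cmp 22,22)
BNE start: not taken
STR r4, [120] → M[120]=-1
halt.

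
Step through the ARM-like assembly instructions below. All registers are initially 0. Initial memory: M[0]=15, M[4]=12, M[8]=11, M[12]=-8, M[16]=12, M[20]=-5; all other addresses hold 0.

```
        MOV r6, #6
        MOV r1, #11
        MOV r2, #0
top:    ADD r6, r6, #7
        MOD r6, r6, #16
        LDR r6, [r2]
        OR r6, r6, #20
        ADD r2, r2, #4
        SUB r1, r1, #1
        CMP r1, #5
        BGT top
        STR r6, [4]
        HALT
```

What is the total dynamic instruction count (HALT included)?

r6=6
r1=11
r2=0
r6=6+7=13
r6=13%16=13
r6=M[0]=15
r6=15|20=31
r2=0+4=4
r1=11-1=10
CMP r1, #5  (cmp 10,5)
BGT top: taken
r6=31+7=38
r6=38%16=6
r6=M[4]=12
r6=12|20=28
r2=4+4=8
r1=10-1=9
CMP r1, #5  (cmp 9,5)
BGT top: taken
r6=28+7=35
r6=35%16=3
r6=M[8]=11
r6=11|20=31
r2=8+4=12
r1=9-1=8
CMP r1, #5  (cmp 8,5)
BGT top: taken
r6=31+7=38
r6=38%16=6
r6=M[12]=-8
r6=(-8)|20=-4
r2=12+4=16
r1=8-1=7
CMP r1, #5  (cmp 7,5)
BGT top: taken
r6=(-4)+7=3
r6=3%16=3
r6=M[16]=12
r6=12|20=28
r2=16+4=20
r1=7-1=6
CMP r1, #5  (cmp 6,5)
BGT top: taken
r6=28+7=35
r6=35%16=3
r6=M[20]=-5
r6=(-5)|20=-1
r2=20+4=24
r1=6-1=5
CMP r1, #5  (cmp 5,5)
BGT top: not taken
STR r6, [4] → M[4]=-1
halt.
Total executed instructions: 53.

53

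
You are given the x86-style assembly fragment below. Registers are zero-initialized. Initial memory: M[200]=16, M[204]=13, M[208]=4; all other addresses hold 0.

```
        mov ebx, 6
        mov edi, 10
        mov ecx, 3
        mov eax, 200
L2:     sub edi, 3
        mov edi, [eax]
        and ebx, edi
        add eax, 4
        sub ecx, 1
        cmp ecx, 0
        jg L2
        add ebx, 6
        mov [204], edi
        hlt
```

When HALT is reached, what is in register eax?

after mov ebx, 6: ebx=6
after mov edi, 10: edi=10
after mov ecx, 3: ecx=3
after mov eax, 200: eax=200
after sub edi, 3: edi=10-3=7
after mov edi, [eax]: edi=M[200]=16
after and ebx, edi: ebx=6&16=0
after add eax, 4: eax=200+4=204
after sub ecx, 1: ecx=3-1=2
cmp ecx, 0  (cmp 2,0)
jg L2: taken
after sub edi, 3: edi=16-3=13
after mov edi, [eax]: edi=M[204]=13
after and ebx, edi: ebx=0&13=0
after add eax, 4: eax=204+4=208
after sub ecx, 1: ecx=2-1=1
cmp ecx, 0  (cmp 1,0)
jg L2: taken
after sub edi, 3: edi=13-3=10
after mov edi, [eax]: edi=M[208]=4
after and ebx, edi: ebx=0&4=0
after add eax, 4: eax=208+4=212
after sub ecx, 1: ecx=1-1=0
cmp ecx, 0  (cmp 0,0)
jg L2: not taken
after add ebx, 6: ebx=0+6=6
mov [204], edi → M[204]=4
halt.

212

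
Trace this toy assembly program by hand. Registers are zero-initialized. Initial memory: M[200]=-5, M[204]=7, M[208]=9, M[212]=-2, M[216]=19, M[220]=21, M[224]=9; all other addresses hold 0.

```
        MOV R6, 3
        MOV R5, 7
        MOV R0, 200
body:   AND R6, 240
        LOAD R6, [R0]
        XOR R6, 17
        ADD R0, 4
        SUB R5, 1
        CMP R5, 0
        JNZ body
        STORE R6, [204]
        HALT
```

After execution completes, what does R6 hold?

24

after MOV R6, 3: R6=3
after MOV R5, 7: R5=7
after MOV R0, 200: R0=200
after AND R6, 240: R6=3&240=0
after LOAD R6, [R0]: R6=M[200]=-5
after XOR R6, 17: R6=(-5)^17=-22
after ADD R0, 4: R0=200+4=204
after SUB R5, 1: R5=7-1=6
CMP R5, 0  (cmp 6,0)
JNZ body: taken
after AND R6, 240: R6=(-22)&240=224
after LOAD R6, [R0]: R6=M[204]=7
after XOR R6, 17: R6=7^17=22
after ADD R0, 4: R0=204+4=208
after SUB R5, 1: R5=6-1=5
CMP R5, 0  (cmp 5,0)
JNZ body: taken
after AND R6, 240: R6=22&240=16
after LOAD R6, [R0]: R6=M[208]=9
after XOR R6, 17: R6=9^17=24
after ADD R0, 4: R0=208+4=212
after SUB R5, 1: R5=5-1=4
CMP R5, 0  (cmp 4,0)
JNZ body: taken
after AND R6, 240: R6=24&240=16
after LOAD R6, [R0]: R6=M[212]=-2
after XOR R6, 17: R6=(-2)^17=-17
after ADD R0, 4: R0=212+4=216
after SUB R5, 1: R5=4-1=3
CMP R5, 0  (cmp 3,0)
JNZ body: taken
after AND R6, 240: R6=(-17)&240=224
after LOAD R6, [R0]: R6=M[216]=19
after XOR R6, 17: R6=19^17=2
after ADD R0, 4: R0=216+4=220
after SUB R5, 1: R5=3-1=2
CMP R5, 0  (cmp 2,0)
JNZ body: taken
after AND R6, 240: R6=2&240=0
after LOAD R6, [R0]: R6=M[220]=21
after XOR R6, 17: R6=21^17=4
after ADD R0, 4: R0=220+4=224
after SUB R5, 1: R5=2-1=1
CMP R5, 0  (cmp 1,0)
JNZ body: taken
after AND R6, 240: R6=4&240=0
after LOAD R6, [R0]: R6=M[224]=9
after XOR R6, 17: R6=9^17=24
after ADD R0, 4: R0=224+4=228
after SUB R5, 1: R5=1-1=0
CMP R5, 0  (cmp 0,0)
JNZ body: not taken
STORE R6, [204] → M[204]=24
halt.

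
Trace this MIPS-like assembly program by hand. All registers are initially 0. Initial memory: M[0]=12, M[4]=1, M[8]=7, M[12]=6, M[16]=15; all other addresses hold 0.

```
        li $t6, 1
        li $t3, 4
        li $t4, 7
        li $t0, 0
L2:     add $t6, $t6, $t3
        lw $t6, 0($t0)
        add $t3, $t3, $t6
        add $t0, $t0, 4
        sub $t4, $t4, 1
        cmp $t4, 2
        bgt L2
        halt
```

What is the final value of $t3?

45

li $t6, 1 → $t6=1
li $t3, 4 → $t3=4
li $t4, 7 → $t4=7
li $t0, 0 → $t0=0
add $t6, $t6, $t3 → $t6=1+4=5
lw $t6, 0($t0) → $t6=M[0]=12
add $t3, $t3, $t6 → $t3=4+12=16
add $t0, $t0, 4 → $t0=0+4=4
sub $t4, $t4, 1 → $t4=7-1=6
cmp $t4, 2  (cmp 6,2)
bgt L2: taken
add $t6, $t6, $t3 → $t6=12+16=28
lw $t6, 0($t0) → $t6=M[4]=1
add $t3, $t3, $t6 → $t3=16+1=17
add $t0, $t0, 4 → $t0=4+4=8
sub $t4, $t4, 1 → $t4=6-1=5
cmp $t4, 2  (cmp 5,2)
bgt L2: taken
add $t6, $t6, $t3 → $t6=1+17=18
lw $t6, 0($t0) → $t6=M[8]=7
add $t3, $t3, $t6 → $t3=17+7=24
add $t0, $t0, 4 → $t0=8+4=12
sub $t4, $t4, 1 → $t4=5-1=4
cmp $t4, 2  (cmp 4,2)
bgt L2: taken
add $t6, $t6, $t3 → $t6=7+24=31
lw $t6, 0($t0) → $t6=M[12]=6
add $t3, $t3, $t6 → $t3=24+6=30
add $t0, $t0, 4 → $t0=12+4=16
sub $t4, $t4, 1 → $t4=4-1=3
cmp $t4, 2  (cmp 3,2)
bgt L2: taken
add $t6, $t6, $t3 → $t6=6+30=36
lw $t6, 0($t0) → $t6=M[16]=15
add $t3, $t3, $t6 → $t3=30+15=45
add $t0, $t0, 4 → $t0=16+4=20
sub $t4, $t4, 1 → $t4=3-1=2
cmp $t4, 2  (cmp 2,2)
bgt L2: not taken
halt.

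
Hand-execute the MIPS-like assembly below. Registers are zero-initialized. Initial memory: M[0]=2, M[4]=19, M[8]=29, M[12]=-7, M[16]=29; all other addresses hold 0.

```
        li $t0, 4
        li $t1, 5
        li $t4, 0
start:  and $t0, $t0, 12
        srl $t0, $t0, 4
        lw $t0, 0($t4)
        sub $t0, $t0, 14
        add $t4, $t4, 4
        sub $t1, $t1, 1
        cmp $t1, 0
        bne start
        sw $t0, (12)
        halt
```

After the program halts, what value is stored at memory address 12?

after li $t0, 4: $t0=4
after li $t1, 5: $t1=5
after li $t4, 0: $t4=0
after and $t0, $t0, 12: $t0=4&12=4
after srl $t0, $t0, 4: $t0=4>>4=0
after lw $t0, 0($t4): $t0=M[0]=2
after sub $t0, $t0, 14: $t0=2-14=-12
after add $t4, $t4, 4: $t4=0+4=4
after sub $t1, $t1, 1: $t1=5-1=4
cmp $t1, 0  (cmp 4,0)
bne start: taken
after and $t0, $t0, 12: $t0=(-12)&12=4
after srl $t0, $t0, 4: $t0=4>>4=0
after lw $t0, 0($t4): $t0=M[4]=19
after sub $t0, $t0, 14: $t0=19-14=5
after add $t4, $t4, 4: $t4=4+4=8
after sub $t1, $t1, 1: $t1=4-1=3
cmp $t1, 0  (cmp 3,0)
bne start: taken
after and $t0, $t0, 12: $t0=5&12=4
after srl $t0, $t0, 4: $t0=4>>4=0
after lw $t0, 0($t4): $t0=M[8]=29
after sub $t0, $t0, 14: $t0=29-14=15
after add $t4, $t4, 4: $t4=8+4=12
after sub $t1, $t1, 1: $t1=3-1=2
cmp $t1, 0  (cmp 2,0)
bne start: taken
after and $t0, $t0, 12: $t0=15&12=12
after srl $t0, $t0, 4: $t0=12>>4=0
after lw $t0, 0($t4): $t0=M[12]=-7
after sub $t0, $t0, 14: $t0=(-7)-14=-21
after add $t4, $t4, 4: $t4=12+4=16
after sub $t1, $t1, 1: $t1=2-1=1
cmp $t1, 0  (cmp 1,0)
bne start: taken
after and $t0, $t0, 12: $t0=(-21)&12=8
after srl $t0, $t0, 4: $t0=8>>4=0
after lw $t0, 0($t4): $t0=M[16]=29
after sub $t0, $t0, 14: $t0=29-14=15
after add $t4, $t4, 4: $t4=16+4=20
after sub $t1, $t1, 1: $t1=1-1=0
cmp $t1, 0  (cmp 0,0)
bne start: not taken
sw $t0, (12) → M[12]=15
halt.

15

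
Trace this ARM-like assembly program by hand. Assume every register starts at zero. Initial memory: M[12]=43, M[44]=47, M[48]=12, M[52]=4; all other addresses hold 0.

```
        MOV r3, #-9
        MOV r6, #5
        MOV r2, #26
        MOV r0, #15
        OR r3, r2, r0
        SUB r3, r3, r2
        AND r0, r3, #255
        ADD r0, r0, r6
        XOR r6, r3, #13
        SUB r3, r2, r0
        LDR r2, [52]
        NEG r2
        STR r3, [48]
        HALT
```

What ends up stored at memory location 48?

16

MOV r3, #-9 → r3=-9
MOV r6, #5 → r6=5
MOV r2, #26 → r2=26
MOV r0, #15 → r0=15
OR r3, r2, r0 → r3=26|15=31
SUB r3, r3, r2 → r3=31-26=5
AND r0, r3, #255 → r0=5&255=5
ADD r0, r0, r6 → r0=5+5=10
XOR r6, r3, #13 → r6=5^13=8
SUB r3, r2, r0 → r3=26-10=16
LDR r2, [52] → r2=M[52]=4
NEG r2 → r2=-(4)=-4
STR r3, [48] → M[48]=16
halt.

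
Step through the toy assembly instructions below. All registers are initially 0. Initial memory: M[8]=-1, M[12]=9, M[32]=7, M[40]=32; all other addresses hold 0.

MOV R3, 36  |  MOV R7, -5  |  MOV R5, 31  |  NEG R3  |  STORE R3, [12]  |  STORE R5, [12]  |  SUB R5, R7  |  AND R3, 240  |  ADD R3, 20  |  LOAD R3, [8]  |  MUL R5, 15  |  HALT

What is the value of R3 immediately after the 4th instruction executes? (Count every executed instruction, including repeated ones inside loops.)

-36

R3=36
R7=-5
R5=31
R3=-(36)=-36
After step 4: R3 = -36.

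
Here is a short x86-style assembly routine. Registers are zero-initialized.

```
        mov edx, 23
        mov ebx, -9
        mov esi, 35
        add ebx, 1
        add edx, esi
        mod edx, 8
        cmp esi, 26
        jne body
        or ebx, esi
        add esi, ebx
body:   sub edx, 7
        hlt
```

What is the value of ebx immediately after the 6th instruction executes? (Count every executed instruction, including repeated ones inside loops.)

edx=23
ebx=-9
esi=35
ebx=(-9)+1=-8
edx=23+35=58
edx=58%8=2
After step 6: ebx = -8.

-8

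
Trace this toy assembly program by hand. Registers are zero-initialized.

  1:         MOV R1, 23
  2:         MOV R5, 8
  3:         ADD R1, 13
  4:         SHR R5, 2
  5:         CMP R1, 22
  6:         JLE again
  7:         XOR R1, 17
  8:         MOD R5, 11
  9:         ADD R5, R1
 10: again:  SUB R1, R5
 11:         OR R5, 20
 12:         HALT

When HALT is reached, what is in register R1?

-2

after MOV R1, 23: R1=23
after MOV R5, 8: R5=8
after ADD R1, 13: R1=23+13=36
after SHR R5, 2: R5=8>>2=2
CMP R1, 22  (cmp 36,22)
JLE again: not taken
after XOR R1, 17: R1=36^17=53
after MOD R5, 11: R5=2%11=2
after ADD R5, R1: R5=2+53=55
after SUB R1, R5: R1=53-55=-2
after OR R5, 20: R5=55|20=55
halt.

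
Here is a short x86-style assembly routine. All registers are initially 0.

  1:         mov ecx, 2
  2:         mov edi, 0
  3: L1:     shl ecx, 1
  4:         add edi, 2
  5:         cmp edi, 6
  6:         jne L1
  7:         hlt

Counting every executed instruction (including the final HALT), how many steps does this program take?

15

ecx=2
edi=0
ecx=2<<1=4
edi=0+2=2
cmp edi, 6  (cmp 2,6)
jne L1: taken
ecx=4<<1=8
edi=2+2=4
cmp edi, 6  (cmp 4,6)
jne L1: taken
ecx=8<<1=16
edi=4+2=6
cmp edi, 6  (cmp 6,6)
jne L1: not taken
halt.
Total executed instructions: 15.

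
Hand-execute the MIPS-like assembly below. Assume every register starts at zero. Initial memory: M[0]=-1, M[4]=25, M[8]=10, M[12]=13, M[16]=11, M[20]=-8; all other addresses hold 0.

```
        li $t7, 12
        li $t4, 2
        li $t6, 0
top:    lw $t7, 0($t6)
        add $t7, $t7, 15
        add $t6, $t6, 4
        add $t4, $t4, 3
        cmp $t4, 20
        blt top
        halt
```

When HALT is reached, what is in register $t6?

24

$t7=12
$t4=2
$t6=0
$t7=M[0]=-1
$t7=(-1)+15=14
$t6=0+4=4
$t4=2+3=5
cmp $t4, 20  (cmp 5,20)
blt top: taken
$t7=M[4]=25
$t7=25+15=40
$t6=4+4=8
$t4=5+3=8
cmp $t4, 20  (cmp 8,20)
blt top: taken
$t7=M[8]=10
$t7=10+15=25
$t6=8+4=12
$t4=8+3=11
cmp $t4, 20  (cmp 11,20)
blt top: taken
$t7=M[12]=13
$t7=13+15=28
$t6=12+4=16
$t4=11+3=14
cmp $t4, 20  (cmp 14,20)
blt top: taken
$t7=M[16]=11
$t7=11+15=26
$t6=16+4=20
$t4=14+3=17
cmp $t4, 20  (cmp 17,20)
blt top: taken
$t7=M[20]=-8
$t7=(-8)+15=7
$t6=20+4=24
$t4=17+3=20
cmp $t4, 20  (cmp 20,20)
blt top: not taken
halt.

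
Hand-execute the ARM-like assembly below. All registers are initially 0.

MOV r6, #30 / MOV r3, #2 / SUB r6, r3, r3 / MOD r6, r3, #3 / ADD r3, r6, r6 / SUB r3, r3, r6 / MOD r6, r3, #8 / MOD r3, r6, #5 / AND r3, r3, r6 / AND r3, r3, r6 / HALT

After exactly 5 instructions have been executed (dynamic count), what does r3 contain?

4

after MOV r6, #30: r6=30
after MOV r3, #2: r3=2
after SUB r6, r3, r3: r6=2-2=0
after MOD r6, r3, #3: r6=2%3=2
after ADD r3, r6, r6: r3=2+2=4
After step 5: r3 = 4.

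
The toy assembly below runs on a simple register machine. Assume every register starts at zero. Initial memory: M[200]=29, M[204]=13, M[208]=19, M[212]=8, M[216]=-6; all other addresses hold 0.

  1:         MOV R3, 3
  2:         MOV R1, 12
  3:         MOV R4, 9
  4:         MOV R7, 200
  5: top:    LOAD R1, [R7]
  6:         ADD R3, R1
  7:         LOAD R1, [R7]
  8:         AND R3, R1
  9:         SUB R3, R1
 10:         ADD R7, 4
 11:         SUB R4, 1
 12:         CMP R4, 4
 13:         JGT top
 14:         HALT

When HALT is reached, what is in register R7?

220

after MOV R3, 3: R3=3
after MOV R1, 12: R1=12
after MOV R4, 9: R4=9
after MOV R7, 200: R7=200
after LOAD R1, [R7]: R1=M[200]=29
after ADD R3, R1: R3=3+29=32
after LOAD R1, [R7]: R1=M[200]=29
after AND R3, R1: R3=32&29=0
after SUB R3, R1: R3=0-29=-29
after ADD R7, 4: R7=200+4=204
after SUB R4, 1: R4=9-1=8
CMP R4, 4  (cmp 8,4)
JGT top: taken
after LOAD R1, [R7]: R1=M[204]=13
after ADD R3, R1: R3=(-29)+13=-16
after LOAD R1, [R7]: R1=M[204]=13
after AND R3, R1: R3=(-16)&13=0
after SUB R3, R1: R3=0-13=-13
after ADD R7, 4: R7=204+4=208
after SUB R4, 1: R4=8-1=7
CMP R4, 4  (cmp 7,4)
JGT top: taken
after LOAD R1, [R7]: R1=M[208]=19
after ADD R3, R1: R3=(-13)+19=6
after LOAD R1, [R7]: R1=M[208]=19
after AND R3, R1: R3=6&19=2
after SUB R3, R1: R3=2-19=-17
after ADD R7, 4: R7=208+4=212
after SUB R4, 1: R4=7-1=6
CMP R4, 4  (cmp 6,4)
JGT top: taken
after LOAD R1, [R7]: R1=M[212]=8
after ADD R3, R1: R3=(-17)+8=-9
after LOAD R1, [R7]: R1=M[212]=8
after AND R3, R1: R3=(-9)&8=0
after SUB R3, R1: R3=0-8=-8
after ADD R7, 4: R7=212+4=216
after SUB R4, 1: R4=6-1=5
CMP R4, 4  (cmp 5,4)
JGT top: taken
after LOAD R1, [R7]: R1=M[216]=-6
after ADD R3, R1: R3=(-8)+(-6)=-14
after LOAD R1, [R7]: R1=M[216]=-6
after AND R3, R1: R3=(-14)&(-6)=-14
after SUB R3, R1: R3=(-14)-(-6)=-8
after ADD R7, 4: R7=216+4=220
after SUB R4, 1: R4=5-1=4
CMP R4, 4  (cmp 4,4)
JGT top: not taken
halt.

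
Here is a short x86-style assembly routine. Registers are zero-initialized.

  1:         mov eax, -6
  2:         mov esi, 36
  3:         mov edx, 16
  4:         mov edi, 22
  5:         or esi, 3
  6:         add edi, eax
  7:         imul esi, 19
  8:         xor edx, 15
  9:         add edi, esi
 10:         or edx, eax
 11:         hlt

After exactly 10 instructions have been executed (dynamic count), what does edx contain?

-1

after mov eax, -6: eax=-6
after mov esi, 36: esi=36
after mov edx, 16: edx=16
after mov edi, 22: edi=22
after or esi, 3: esi=36|3=39
after add edi, eax: edi=22+(-6)=16
after imul esi, 19: esi=39*19=741
after xor edx, 15: edx=16^15=31
after add edi, esi: edi=16+741=757
after or edx, eax: edx=31|(-6)=-1
After step 10: edx = -1.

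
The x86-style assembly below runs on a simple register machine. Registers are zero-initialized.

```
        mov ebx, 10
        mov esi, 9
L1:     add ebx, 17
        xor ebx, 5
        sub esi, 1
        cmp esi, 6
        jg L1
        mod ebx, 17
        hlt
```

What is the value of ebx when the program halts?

11

mov ebx, 10 → ebx=10
mov esi, 9 → esi=9
add ebx, 17 → ebx=10+17=27
xor ebx, 5 → ebx=27^5=30
sub esi, 1 → esi=9-1=8
cmp esi, 6  (cmp 8,6)
jg L1: taken
add ebx, 17 → ebx=30+17=47
xor ebx, 5 → ebx=47^5=42
sub esi, 1 → esi=8-1=7
cmp esi, 6  (cmp 7,6)
jg L1: taken
add ebx, 17 → ebx=42+17=59
xor ebx, 5 → ebx=59^5=62
sub esi, 1 → esi=7-1=6
cmp esi, 6  (cmp 6,6)
jg L1: not taken
mod ebx, 17 → ebx=62%17=11
halt.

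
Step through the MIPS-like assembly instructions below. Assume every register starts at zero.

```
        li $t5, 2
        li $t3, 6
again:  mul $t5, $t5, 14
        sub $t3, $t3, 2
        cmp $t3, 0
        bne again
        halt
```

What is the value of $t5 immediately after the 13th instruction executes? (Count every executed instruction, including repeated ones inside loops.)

5488

after li $t5, 2: $t5=2
after li $t3, 6: $t3=6
after mul $t5, $t5, 14: $t5=2*14=28
after sub $t3, $t3, 2: $t3=6-2=4
cmp $t3, 0  (cmp 4,0)
bne again: taken
after mul $t5, $t5, 14: $t5=28*14=392
after sub $t3, $t3, 2: $t3=4-2=2
cmp $t3, 0  (cmp 2,0)
bne again: taken
after mul $t5, $t5, 14: $t5=392*14=5488
after sub $t3, $t3, 2: $t3=2-2=0
cmp $t3, 0  (cmp 0,0)
After step 13: $t5 = 5488.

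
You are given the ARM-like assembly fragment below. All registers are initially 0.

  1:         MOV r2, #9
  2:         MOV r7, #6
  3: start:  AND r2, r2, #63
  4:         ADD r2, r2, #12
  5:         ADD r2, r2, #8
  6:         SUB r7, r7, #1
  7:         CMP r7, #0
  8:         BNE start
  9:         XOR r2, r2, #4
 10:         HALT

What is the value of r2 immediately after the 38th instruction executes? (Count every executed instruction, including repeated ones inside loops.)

r2=9
r7=6
r2=9&63=9
r2=9+12=21
r2=21+8=29
r7=6-1=5
CMP r7, #0  (cmp 5,0)
BNE start: taken
r2=29&63=29
r2=29+12=41
r2=41+8=49
r7=5-1=4
CMP r7, #0  (cmp 4,0)
BNE start: taken
r2=49&63=49
r2=49+12=61
r2=61+8=69
r7=4-1=3
CMP r7, #0  (cmp 3,0)
BNE start: taken
r2=69&63=5
r2=5+12=17
r2=17+8=25
r7=3-1=2
CMP r7, #0  (cmp 2,0)
BNE start: taken
r2=25&63=25
r2=25+12=37
r2=37+8=45
r7=2-1=1
CMP r7, #0  (cmp 1,0)
BNE start: taken
r2=45&63=45
r2=45+12=57
r2=57+8=65
r7=1-1=0
CMP r7, #0  (cmp 0,0)
BNE start: not taken
After step 38: r2 = 65.

65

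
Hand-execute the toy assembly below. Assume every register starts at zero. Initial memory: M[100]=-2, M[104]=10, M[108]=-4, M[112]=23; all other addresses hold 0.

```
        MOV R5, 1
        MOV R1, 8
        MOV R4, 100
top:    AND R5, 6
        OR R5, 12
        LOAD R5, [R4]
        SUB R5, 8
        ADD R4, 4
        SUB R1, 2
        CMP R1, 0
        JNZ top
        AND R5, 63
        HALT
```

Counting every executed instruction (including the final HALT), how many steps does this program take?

MOV R5, 1 → R5=1
MOV R1, 8 → R1=8
MOV R4, 100 → R4=100
AND R5, 6 → R5=1&6=0
OR R5, 12 → R5=0|12=12
LOAD R5, [R4] → R5=M[100]=-2
SUB R5, 8 → R5=(-2)-8=-10
ADD R4, 4 → R4=100+4=104
SUB R1, 2 → R1=8-2=6
CMP R1, 0  (cmp 6,0)
JNZ top: taken
AND R5, 6 → R5=(-10)&6=6
OR R5, 12 → R5=6|12=14
LOAD R5, [R4] → R5=M[104]=10
SUB R5, 8 → R5=10-8=2
ADD R4, 4 → R4=104+4=108
SUB R1, 2 → R1=6-2=4
CMP R1, 0  (cmp 4,0)
JNZ top: taken
AND R5, 6 → R5=2&6=2
OR R5, 12 → R5=2|12=14
LOAD R5, [R4] → R5=M[108]=-4
SUB R5, 8 → R5=(-4)-8=-12
ADD R4, 4 → R4=108+4=112
SUB R1, 2 → R1=4-2=2
CMP R1, 0  (cmp 2,0)
JNZ top: taken
AND R5, 6 → R5=(-12)&6=4
OR R5, 12 → R5=4|12=12
LOAD R5, [R4] → R5=M[112]=23
SUB R5, 8 → R5=23-8=15
ADD R4, 4 → R4=112+4=116
SUB R1, 2 → R1=2-2=0
CMP R1, 0  (cmp 0,0)
JNZ top: not taken
AND R5, 63 → R5=15&63=15
halt.
Total executed instructions: 37.

37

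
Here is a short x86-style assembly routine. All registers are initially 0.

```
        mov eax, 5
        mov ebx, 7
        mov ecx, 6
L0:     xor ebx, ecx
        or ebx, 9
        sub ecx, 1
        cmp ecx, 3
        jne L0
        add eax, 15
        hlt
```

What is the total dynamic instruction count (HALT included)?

eax=5
ebx=7
ecx=6
ebx=7^6=1
ebx=1|9=9
ecx=6-1=5
cmp ecx, 3  (cmp 5,3)
jne L0: taken
ebx=9^5=12
ebx=12|9=13
ecx=5-1=4
cmp ecx, 3  (cmp 4,3)
jne L0: taken
ebx=13^4=9
ebx=9|9=9
ecx=4-1=3
cmp ecx, 3  (cmp 3,3)
jne L0: not taken
eax=5+15=20
halt.
Total executed instructions: 20.

20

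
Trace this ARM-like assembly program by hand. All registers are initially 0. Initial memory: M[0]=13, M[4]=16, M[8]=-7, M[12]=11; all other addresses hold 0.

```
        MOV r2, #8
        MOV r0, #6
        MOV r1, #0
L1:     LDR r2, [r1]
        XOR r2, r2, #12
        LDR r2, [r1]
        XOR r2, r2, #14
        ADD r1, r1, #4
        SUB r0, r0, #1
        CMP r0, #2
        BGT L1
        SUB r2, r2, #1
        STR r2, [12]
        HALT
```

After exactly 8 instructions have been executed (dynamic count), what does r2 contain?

MOV r2, #8 → r2=8
MOV r0, #6 → r0=6
MOV r1, #0 → r1=0
LDR r2, [r1] → r2=M[0]=13
XOR r2, r2, #12 → r2=13^12=1
LDR r2, [r1] → r2=M[0]=13
XOR r2, r2, #14 → r2=13^14=3
ADD r1, r1, #4 → r1=0+4=4
After step 8: r2 = 3.

3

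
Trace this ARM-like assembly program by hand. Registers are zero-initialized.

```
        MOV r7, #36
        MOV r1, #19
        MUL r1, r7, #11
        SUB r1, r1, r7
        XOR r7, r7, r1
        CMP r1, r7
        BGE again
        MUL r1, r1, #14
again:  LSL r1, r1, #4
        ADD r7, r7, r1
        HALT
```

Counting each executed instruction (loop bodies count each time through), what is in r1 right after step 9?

5760

MOV r7, #36 → r7=36
MOV r1, #19 → r1=19
MUL r1, r7, #11 → r1=36*11=396
SUB r1, r1, r7 → r1=396-36=360
XOR r7, r7, r1 → r7=36^360=332
CMP r1, r7  (cmp 360,332)
BGE again: taken
LSL r1, r1, #4 → r1=360<<4=5760
ADD r7, r7, r1 → r7=332+5760=6092
After step 9: r1 = 5760.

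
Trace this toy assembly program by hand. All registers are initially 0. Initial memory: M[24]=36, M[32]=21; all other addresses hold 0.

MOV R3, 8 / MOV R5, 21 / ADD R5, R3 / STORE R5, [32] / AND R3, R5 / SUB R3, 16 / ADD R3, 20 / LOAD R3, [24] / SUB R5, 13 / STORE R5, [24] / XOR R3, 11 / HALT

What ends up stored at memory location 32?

R3=8
R5=21
R5=21+8=29
STORE R5, [32] → M[32]=29
R3=8&29=8
R3=8-16=-8
R3=(-8)+20=12
R3=M[24]=36
R5=29-13=16
STORE R5, [24] → M[24]=16
R3=36^11=47
halt.

29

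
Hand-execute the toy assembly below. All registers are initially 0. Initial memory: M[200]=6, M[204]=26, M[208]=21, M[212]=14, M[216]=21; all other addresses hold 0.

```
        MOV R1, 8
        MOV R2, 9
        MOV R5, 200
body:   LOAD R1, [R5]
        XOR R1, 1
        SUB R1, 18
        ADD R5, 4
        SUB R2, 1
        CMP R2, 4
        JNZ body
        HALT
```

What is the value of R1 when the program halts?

2

after MOV R1, 8: R1=8
after MOV R2, 9: R2=9
after MOV R5, 200: R5=200
after LOAD R1, [R5]: R1=M[200]=6
after XOR R1, 1: R1=6^1=7
after SUB R1, 18: R1=7-18=-11
after ADD R5, 4: R5=200+4=204
after SUB R2, 1: R2=9-1=8
CMP R2, 4  (cmp 8,4)
JNZ body: taken
after LOAD R1, [R5]: R1=M[204]=26
after XOR R1, 1: R1=26^1=27
after SUB R1, 18: R1=27-18=9
after ADD R5, 4: R5=204+4=208
after SUB R2, 1: R2=8-1=7
CMP R2, 4  (cmp 7,4)
JNZ body: taken
after LOAD R1, [R5]: R1=M[208]=21
after XOR R1, 1: R1=21^1=20
after SUB R1, 18: R1=20-18=2
after ADD R5, 4: R5=208+4=212
after SUB R2, 1: R2=7-1=6
CMP R2, 4  (cmp 6,4)
JNZ body: taken
after LOAD R1, [R5]: R1=M[212]=14
after XOR R1, 1: R1=14^1=15
after SUB R1, 18: R1=15-18=-3
after ADD R5, 4: R5=212+4=216
after SUB R2, 1: R2=6-1=5
CMP R2, 4  (cmp 5,4)
JNZ body: taken
after LOAD R1, [R5]: R1=M[216]=21
after XOR R1, 1: R1=21^1=20
after SUB R1, 18: R1=20-18=2
after ADD R5, 4: R5=216+4=220
after SUB R2, 1: R2=5-1=4
CMP R2, 4  (cmp 4,4)
JNZ body: not taken
halt.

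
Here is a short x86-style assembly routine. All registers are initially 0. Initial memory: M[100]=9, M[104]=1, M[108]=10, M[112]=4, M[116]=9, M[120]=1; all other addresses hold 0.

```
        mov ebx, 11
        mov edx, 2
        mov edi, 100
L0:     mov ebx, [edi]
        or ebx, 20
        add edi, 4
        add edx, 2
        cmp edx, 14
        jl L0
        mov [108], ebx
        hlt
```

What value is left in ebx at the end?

ebx=11
edx=2
edi=100
ebx=M[100]=9
ebx=9|20=29
edi=100+4=104
edx=2+2=4
cmp edx, 14  (cmp 4,14)
jl L0: taken
ebx=M[104]=1
ebx=1|20=21
edi=104+4=108
edx=4+2=6
cmp edx, 14  (cmp 6,14)
jl L0: taken
ebx=M[108]=10
ebx=10|20=30
edi=108+4=112
edx=6+2=8
cmp edx, 14  (cmp 8,14)
jl L0: taken
ebx=M[112]=4
ebx=4|20=20
edi=112+4=116
edx=8+2=10
cmp edx, 14  (cmp 10,14)
jl L0: taken
ebx=M[116]=9
ebx=9|20=29
edi=116+4=120
edx=10+2=12
cmp edx, 14  (cmp 12,14)
jl L0: taken
ebx=M[120]=1
ebx=1|20=21
edi=120+4=124
edx=12+2=14
cmp edx, 14  (cmp 14,14)
jl L0: not taken
mov [108], ebx → M[108]=21
halt.

21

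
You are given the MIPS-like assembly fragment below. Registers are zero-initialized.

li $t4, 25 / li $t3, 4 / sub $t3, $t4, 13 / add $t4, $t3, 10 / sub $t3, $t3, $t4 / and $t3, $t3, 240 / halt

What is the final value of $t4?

22

$t4=25
$t3=4
$t3=25-13=12
$t4=12+10=22
$t3=12-22=-10
$t3=(-10)&240=240
halt.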